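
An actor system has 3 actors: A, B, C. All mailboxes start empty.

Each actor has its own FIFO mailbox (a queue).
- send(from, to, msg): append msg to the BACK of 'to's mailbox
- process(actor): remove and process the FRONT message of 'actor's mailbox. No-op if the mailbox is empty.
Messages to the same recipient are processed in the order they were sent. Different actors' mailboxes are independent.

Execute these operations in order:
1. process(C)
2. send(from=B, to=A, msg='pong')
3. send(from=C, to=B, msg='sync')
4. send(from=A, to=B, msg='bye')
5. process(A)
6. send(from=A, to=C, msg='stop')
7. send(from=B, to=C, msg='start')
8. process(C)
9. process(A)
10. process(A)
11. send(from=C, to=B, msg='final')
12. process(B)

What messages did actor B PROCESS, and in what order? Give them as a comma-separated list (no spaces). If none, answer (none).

Answer: sync

Derivation:
After 1 (process(C)): A:[] B:[] C:[]
After 2 (send(from=B, to=A, msg='pong')): A:[pong] B:[] C:[]
After 3 (send(from=C, to=B, msg='sync')): A:[pong] B:[sync] C:[]
After 4 (send(from=A, to=B, msg='bye')): A:[pong] B:[sync,bye] C:[]
After 5 (process(A)): A:[] B:[sync,bye] C:[]
After 6 (send(from=A, to=C, msg='stop')): A:[] B:[sync,bye] C:[stop]
After 7 (send(from=B, to=C, msg='start')): A:[] B:[sync,bye] C:[stop,start]
After 8 (process(C)): A:[] B:[sync,bye] C:[start]
After 9 (process(A)): A:[] B:[sync,bye] C:[start]
After 10 (process(A)): A:[] B:[sync,bye] C:[start]
After 11 (send(from=C, to=B, msg='final')): A:[] B:[sync,bye,final] C:[start]
After 12 (process(B)): A:[] B:[bye,final] C:[start]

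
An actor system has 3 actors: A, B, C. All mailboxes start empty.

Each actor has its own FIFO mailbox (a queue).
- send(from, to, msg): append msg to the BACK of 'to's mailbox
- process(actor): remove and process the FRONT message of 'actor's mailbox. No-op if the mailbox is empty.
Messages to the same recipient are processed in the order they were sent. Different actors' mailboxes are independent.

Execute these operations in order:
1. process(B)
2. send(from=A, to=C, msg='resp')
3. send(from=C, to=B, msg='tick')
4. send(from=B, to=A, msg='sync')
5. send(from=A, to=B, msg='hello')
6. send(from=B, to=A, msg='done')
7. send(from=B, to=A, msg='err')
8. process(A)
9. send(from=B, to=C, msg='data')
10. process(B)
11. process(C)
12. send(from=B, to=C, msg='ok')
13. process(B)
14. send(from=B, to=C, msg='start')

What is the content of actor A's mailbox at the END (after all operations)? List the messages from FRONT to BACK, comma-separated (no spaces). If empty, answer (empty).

Answer: done,err

Derivation:
After 1 (process(B)): A:[] B:[] C:[]
After 2 (send(from=A, to=C, msg='resp')): A:[] B:[] C:[resp]
After 3 (send(from=C, to=B, msg='tick')): A:[] B:[tick] C:[resp]
After 4 (send(from=B, to=A, msg='sync')): A:[sync] B:[tick] C:[resp]
After 5 (send(from=A, to=B, msg='hello')): A:[sync] B:[tick,hello] C:[resp]
After 6 (send(from=B, to=A, msg='done')): A:[sync,done] B:[tick,hello] C:[resp]
After 7 (send(from=B, to=A, msg='err')): A:[sync,done,err] B:[tick,hello] C:[resp]
After 8 (process(A)): A:[done,err] B:[tick,hello] C:[resp]
After 9 (send(from=B, to=C, msg='data')): A:[done,err] B:[tick,hello] C:[resp,data]
After 10 (process(B)): A:[done,err] B:[hello] C:[resp,data]
After 11 (process(C)): A:[done,err] B:[hello] C:[data]
After 12 (send(from=B, to=C, msg='ok')): A:[done,err] B:[hello] C:[data,ok]
After 13 (process(B)): A:[done,err] B:[] C:[data,ok]
After 14 (send(from=B, to=C, msg='start')): A:[done,err] B:[] C:[data,ok,start]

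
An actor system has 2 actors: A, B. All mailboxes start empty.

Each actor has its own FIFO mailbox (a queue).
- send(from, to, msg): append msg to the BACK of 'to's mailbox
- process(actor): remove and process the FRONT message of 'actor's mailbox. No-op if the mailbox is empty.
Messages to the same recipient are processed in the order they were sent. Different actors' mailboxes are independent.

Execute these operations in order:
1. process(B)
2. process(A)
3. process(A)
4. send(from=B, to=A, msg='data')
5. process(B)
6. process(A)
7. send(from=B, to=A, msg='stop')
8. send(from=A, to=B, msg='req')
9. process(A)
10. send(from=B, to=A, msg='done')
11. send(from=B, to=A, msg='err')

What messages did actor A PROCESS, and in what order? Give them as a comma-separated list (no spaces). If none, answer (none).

Answer: data,stop

Derivation:
After 1 (process(B)): A:[] B:[]
After 2 (process(A)): A:[] B:[]
After 3 (process(A)): A:[] B:[]
After 4 (send(from=B, to=A, msg='data')): A:[data] B:[]
After 5 (process(B)): A:[data] B:[]
After 6 (process(A)): A:[] B:[]
After 7 (send(from=B, to=A, msg='stop')): A:[stop] B:[]
After 8 (send(from=A, to=B, msg='req')): A:[stop] B:[req]
After 9 (process(A)): A:[] B:[req]
After 10 (send(from=B, to=A, msg='done')): A:[done] B:[req]
After 11 (send(from=B, to=A, msg='err')): A:[done,err] B:[req]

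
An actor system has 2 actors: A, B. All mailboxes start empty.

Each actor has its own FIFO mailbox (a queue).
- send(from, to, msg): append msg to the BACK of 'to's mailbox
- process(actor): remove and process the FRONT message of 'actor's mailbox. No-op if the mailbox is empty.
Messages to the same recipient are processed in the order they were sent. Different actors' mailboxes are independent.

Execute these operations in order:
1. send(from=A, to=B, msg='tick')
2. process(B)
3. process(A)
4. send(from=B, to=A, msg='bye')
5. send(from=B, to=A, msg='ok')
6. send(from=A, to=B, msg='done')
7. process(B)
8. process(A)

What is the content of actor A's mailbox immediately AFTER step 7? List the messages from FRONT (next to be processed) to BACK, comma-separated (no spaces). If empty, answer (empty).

After 1 (send(from=A, to=B, msg='tick')): A:[] B:[tick]
After 2 (process(B)): A:[] B:[]
After 3 (process(A)): A:[] B:[]
After 4 (send(from=B, to=A, msg='bye')): A:[bye] B:[]
After 5 (send(from=B, to=A, msg='ok')): A:[bye,ok] B:[]
After 6 (send(from=A, to=B, msg='done')): A:[bye,ok] B:[done]
After 7 (process(B)): A:[bye,ok] B:[]

bye,ok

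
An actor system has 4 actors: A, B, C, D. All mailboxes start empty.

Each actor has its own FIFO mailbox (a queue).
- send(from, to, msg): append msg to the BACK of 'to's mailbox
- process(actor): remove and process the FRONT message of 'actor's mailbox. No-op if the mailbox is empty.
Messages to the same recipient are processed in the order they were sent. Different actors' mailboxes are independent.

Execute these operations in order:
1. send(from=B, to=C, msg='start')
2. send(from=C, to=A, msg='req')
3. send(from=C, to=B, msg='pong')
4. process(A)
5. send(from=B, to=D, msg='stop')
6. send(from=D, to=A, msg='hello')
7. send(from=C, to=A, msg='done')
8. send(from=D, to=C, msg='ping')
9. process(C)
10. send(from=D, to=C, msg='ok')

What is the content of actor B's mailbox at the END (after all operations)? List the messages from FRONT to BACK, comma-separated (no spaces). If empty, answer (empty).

After 1 (send(from=B, to=C, msg='start')): A:[] B:[] C:[start] D:[]
After 2 (send(from=C, to=A, msg='req')): A:[req] B:[] C:[start] D:[]
After 3 (send(from=C, to=B, msg='pong')): A:[req] B:[pong] C:[start] D:[]
After 4 (process(A)): A:[] B:[pong] C:[start] D:[]
After 5 (send(from=B, to=D, msg='stop')): A:[] B:[pong] C:[start] D:[stop]
After 6 (send(from=D, to=A, msg='hello')): A:[hello] B:[pong] C:[start] D:[stop]
After 7 (send(from=C, to=A, msg='done')): A:[hello,done] B:[pong] C:[start] D:[stop]
After 8 (send(from=D, to=C, msg='ping')): A:[hello,done] B:[pong] C:[start,ping] D:[stop]
After 9 (process(C)): A:[hello,done] B:[pong] C:[ping] D:[stop]
After 10 (send(from=D, to=C, msg='ok')): A:[hello,done] B:[pong] C:[ping,ok] D:[stop]

Answer: pong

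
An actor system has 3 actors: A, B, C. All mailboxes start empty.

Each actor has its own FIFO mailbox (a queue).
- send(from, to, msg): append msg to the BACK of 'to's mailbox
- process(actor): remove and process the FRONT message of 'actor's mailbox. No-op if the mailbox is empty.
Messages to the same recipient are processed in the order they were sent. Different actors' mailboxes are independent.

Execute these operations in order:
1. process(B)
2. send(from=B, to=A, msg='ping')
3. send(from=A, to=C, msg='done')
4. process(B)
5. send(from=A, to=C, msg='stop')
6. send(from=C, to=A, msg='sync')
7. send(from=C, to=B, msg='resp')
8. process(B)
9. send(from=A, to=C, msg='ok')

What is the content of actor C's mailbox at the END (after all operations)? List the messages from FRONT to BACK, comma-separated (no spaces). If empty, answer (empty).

Answer: done,stop,ok

Derivation:
After 1 (process(B)): A:[] B:[] C:[]
After 2 (send(from=B, to=A, msg='ping')): A:[ping] B:[] C:[]
After 3 (send(from=A, to=C, msg='done')): A:[ping] B:[] C:[done]
After 4 (process(B)): A:[ping] B:[] C:[done]
After 5 (send(from=A, to=C, msg='stop')): A:[ping] B:[] C:[done,stop]
After 6 (send(from=C, to=A, msg='sync')): A:[ping,sync] B:[] C:[done,stop]
After 7 (send(from=C, to=B, msg='resp')): A:[ping,sync] B:[resp] C:[done,stop]
After 8 (process(B)): A:[ping,sync] B:[] C:[done,stop]
After 9 (send(from=A, to=C, msg='ok')): A:[ping,sync] B:[] C:[done,stop,ok]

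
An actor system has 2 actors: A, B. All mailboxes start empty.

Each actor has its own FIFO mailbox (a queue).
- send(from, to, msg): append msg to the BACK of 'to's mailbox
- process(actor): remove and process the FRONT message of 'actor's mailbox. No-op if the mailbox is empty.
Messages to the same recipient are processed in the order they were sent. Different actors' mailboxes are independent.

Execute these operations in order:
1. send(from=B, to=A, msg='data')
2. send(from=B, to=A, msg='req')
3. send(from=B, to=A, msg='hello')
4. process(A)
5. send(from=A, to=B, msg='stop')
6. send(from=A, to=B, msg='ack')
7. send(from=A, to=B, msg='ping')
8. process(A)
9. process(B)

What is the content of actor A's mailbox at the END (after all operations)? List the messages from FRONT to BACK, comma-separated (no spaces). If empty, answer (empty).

Answer: hello

Derivation:
After 1 (send(from=B, to=A, msg='data')): A:[data] B:[]
After 2 (send(from=B, to=A, msg='req')): A:[data,req] B:[]
After 3 (send(from=B, to=A, msg='hello')): A:[data,req,hello] B:[]
After 4 (process(A)): A:[req,hello] B:[]
After 5 (send(from=A, to=B, msg='stop')): A:[req,hello] B:[stop]
After 6 (send(from=A, to=B, msg='ack')): A:[req,hello] B:[stop,ack]
After 7 (send(from=A, to=B, msg='ping')): A:[req,hello] B:[stop,ack,ping]
After 8 (process(A)): A:[hello] B:[stop,ack,ping]
After 9 (process(B)): A:[hello] B:[ack,ping]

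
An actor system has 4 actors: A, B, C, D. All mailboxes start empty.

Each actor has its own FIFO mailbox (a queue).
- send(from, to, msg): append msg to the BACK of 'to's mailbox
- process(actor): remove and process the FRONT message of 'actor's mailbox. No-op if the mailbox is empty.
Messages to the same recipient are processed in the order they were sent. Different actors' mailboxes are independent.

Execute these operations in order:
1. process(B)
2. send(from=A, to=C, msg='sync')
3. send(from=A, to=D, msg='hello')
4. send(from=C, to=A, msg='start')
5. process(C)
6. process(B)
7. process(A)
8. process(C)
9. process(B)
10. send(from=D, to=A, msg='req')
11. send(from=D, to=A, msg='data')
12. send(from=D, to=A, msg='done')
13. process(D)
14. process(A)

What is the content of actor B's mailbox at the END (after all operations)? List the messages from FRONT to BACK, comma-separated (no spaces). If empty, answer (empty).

After 1 (process(B)): A:[] B:[] C:[] D:[]
After 2 (send(from=A, to=C, msg='sync')): A:[] B:[] C:[sync] D:[]
After 3 (send(from=A, to=D, msg='hello')): A:[] B:[] C:[sync] D:[hello]
After 4 (send(from=C, to=A, msg='start')): A:[start] B:[] C:[sync] D:[hello]
After 5 (process(C)): A:[start] B:[] C:[] D:[hello]
After 6 (process(B)): A:[start] B:[] C:[] D:[hello]
After 7 (process(A)): A:[] B:[] C:[] D:[hello]
After 8 (process(C)): A:[] B:[] C:[] D:[hello]
After 9 (process(B)): A:[] B:[] C:[] D:[hello]
After 10 (send(from=D, to=A, msg='req')): A:[req] B:[] C:[] D:[hello]
After 11 (send(from=D, to=A, msg='data')): A:[req,data] B:[] C:[] D:[hello]
After 12 (send(from=D, to=A, msg='done')): A:[req,data,done] B:[] C:[] D:[hello]
After 13 (process(D)): A:[req,data,done] B:[] C:[] D:[]
After 14 (process(A)): A:[data,done] B:[] C:[] D:[]

Answer: (empty)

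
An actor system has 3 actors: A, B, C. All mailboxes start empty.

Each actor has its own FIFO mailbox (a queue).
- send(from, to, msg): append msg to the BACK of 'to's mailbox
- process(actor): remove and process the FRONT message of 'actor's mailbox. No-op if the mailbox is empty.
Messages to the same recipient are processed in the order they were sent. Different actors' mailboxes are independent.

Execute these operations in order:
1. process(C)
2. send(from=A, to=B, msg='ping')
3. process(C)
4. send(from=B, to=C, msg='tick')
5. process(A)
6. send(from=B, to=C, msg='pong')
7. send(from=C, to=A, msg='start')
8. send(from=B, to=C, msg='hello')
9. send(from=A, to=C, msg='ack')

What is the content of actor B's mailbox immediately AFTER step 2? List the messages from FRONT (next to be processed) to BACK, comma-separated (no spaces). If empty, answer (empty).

After 1 (process(C)): A:[] B:[] C:[]
After 2 (send(from=A, to=B, msg='ping')): A:[] B:[ping] C:[]

ping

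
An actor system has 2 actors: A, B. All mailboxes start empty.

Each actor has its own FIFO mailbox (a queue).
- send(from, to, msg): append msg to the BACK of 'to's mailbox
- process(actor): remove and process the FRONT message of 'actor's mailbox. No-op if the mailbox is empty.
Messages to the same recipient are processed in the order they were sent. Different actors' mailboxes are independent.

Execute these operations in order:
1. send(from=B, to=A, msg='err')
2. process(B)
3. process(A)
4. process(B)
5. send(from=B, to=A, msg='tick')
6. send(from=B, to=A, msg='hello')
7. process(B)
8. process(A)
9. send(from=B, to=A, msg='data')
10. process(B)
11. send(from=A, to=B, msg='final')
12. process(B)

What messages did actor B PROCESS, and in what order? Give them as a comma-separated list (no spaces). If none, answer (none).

After 1 (send(from=B, to=A, msg='err')): A:[err] B:[]
After 2 (process(B)): A:[err] B:[]
After 3 (process(A)): A:[] B:[]
After 4 (process(B)): A:[] B:[]
After 5 (send(from=B, to=A, msg='tick')): A:[tick] B:[]
After 6 (send(from=B, to=A, msg='hello')): A:[tick,hello] B:[]
After 7 (process(B)): A:[tick,hello] B:[]
After 8 (process(A)): A:[hello] B:[]
After 9 (send(from=B, to=A, msg='data')): A:[hello,data] B:[]
After 10 (process(B)): A:[hello,data] B:[]
After 11 (send(from=A, to=B, msg='final')): A:[hello,data] B:[final]
After 12 (process(B)): A:[hello,data] B:[]

Answer: final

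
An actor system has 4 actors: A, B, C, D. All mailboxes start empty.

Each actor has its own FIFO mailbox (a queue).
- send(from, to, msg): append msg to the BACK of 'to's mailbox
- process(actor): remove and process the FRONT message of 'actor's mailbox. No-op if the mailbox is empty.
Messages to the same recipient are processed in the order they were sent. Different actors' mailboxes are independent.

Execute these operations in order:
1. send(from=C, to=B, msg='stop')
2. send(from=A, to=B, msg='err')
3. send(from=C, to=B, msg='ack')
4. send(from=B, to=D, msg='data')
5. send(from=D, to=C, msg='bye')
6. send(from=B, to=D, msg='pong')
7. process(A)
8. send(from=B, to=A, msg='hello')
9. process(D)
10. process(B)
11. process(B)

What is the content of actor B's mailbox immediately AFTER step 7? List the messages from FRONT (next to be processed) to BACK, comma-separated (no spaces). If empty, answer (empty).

After 1 (send(from=C, to=B, msg='stop')): A:[] B:[stop] C:[] D:[]
After 2 (send(from=A, to=B, msg='err')): A:[] B:[stop,err] C:[] D:[]
After 3 (send(from=C, to=B, msg='ack')): A:[] B:[stop,err,ack] C:[] D:[]
After 4 (send(from=B, to=D, msg='data')): A:[] B:[stop,err,ack] C:[] D:[data]
After 5 (send(from=D, to=C, msg='bye')): A:[] B:[stop,err,ack] C:[bye] D:[data]
After 6 (send(from=B, to=D, msg='pong')): A:[] B:[stop,err,ack] C:[bye] D:[data,pong]
After 7 (process(A)): A:[] B:[stop,err,ack] C:[bye] D:[data,pong]

stop,err,ack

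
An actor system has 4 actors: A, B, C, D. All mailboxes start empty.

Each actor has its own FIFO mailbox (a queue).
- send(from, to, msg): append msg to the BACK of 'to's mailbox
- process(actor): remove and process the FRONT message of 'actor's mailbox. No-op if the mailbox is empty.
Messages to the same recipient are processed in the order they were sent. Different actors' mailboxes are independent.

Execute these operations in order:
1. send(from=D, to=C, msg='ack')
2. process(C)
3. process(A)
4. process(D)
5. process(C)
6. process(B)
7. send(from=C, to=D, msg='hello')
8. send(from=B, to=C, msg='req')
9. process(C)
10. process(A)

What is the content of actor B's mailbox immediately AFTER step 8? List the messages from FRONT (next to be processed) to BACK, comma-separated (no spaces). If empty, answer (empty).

After 1 (send(from=D, to=C, msg='ack')): A:[] B:[] C:[ack] D:[]
After 2 (process(C)): A:[] B:[] C:[] D:[]
After 3 (process(A)): A:[] B:[] C:[] D:[]
After 4 (process(D)): A:[] B:[] C:[] D:[]
After 5 (process(C)): A:[] B:[] C:[] D:[]
After 6 (process(B)): A:[] B:[] C:[] D:[]
After 7 (send(from=C, to=D, msg='hello')): A:[] B:[] C:[] D:[hello]
After 8 (send(from=B, to=C, msg='req')): A:[] B:[] C:[req] D:[hello]

(empty)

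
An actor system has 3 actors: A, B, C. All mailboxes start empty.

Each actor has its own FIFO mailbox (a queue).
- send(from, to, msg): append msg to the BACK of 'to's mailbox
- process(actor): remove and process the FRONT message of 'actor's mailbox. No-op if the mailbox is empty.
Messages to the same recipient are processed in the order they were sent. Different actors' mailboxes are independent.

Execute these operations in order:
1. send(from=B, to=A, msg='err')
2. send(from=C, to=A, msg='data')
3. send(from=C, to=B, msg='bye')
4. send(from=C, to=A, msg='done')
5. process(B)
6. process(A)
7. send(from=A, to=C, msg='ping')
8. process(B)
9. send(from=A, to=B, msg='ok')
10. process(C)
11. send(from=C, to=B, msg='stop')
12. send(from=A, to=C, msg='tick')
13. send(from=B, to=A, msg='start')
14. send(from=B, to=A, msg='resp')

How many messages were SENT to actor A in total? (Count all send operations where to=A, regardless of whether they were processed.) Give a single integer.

Answer: 5

Derivation:
After 1 (send(from=B, to=A, msg='err')): A:[err] B:[] C:[]
After 2 (send(from=C, to=A, msg='data')): A:[err,data] B:[] C:[]
After 3 (send(from=C, to=B, msg='bye')): A:[err,data] B:[bye] C:[]
After 4 (send(from=C, to=A, msg='done')): A:[err,data,done] B:[bye] C:[]
After 5 (process(B)): A:[err,data,done] B:[] C:[]
After 6 (process(A)): A:[data,done] B:[] C:[]
After 7 (send(from=A, to=C, msg='ping')): A:[data,done] B:[] C:[ping]
After 8 (process(B)): A:[data,done] B:[] C:[ping]
After 9 (send(from=A, to=B, msg='ok')): A:[data,done] B:[ok] C:[ping]
After 10 (process(C)): A:[data,done] B:[ok] C:[]
After 11 (send(from=C, to=B, msg='stop')): A:[data,done] B:[ok,stop] C:[]
After 12 (send(from=A, to=C, msg='tick')): A:[data,done] B:[ok,stop] C:[tick]
After 13 (send(from=B, to=A, msg='start')): A:[data,done,start] B:[ok,stop] C:[tick]
After 14 (send(from=B, to=A, msg='resp')): A:[data,done,start,resp] B:[ok,stop] C:[tick]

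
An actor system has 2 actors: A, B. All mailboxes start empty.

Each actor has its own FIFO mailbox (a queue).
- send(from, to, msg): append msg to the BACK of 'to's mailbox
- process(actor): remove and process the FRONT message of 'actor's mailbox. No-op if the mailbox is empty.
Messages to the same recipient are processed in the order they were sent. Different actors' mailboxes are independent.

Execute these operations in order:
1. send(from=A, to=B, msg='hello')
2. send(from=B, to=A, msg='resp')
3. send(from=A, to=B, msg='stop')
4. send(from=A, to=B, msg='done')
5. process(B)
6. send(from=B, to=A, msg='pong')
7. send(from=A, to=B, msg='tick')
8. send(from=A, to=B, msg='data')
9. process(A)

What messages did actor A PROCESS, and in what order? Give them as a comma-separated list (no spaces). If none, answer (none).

Answer: resp

Derivation:
After 1 (send(from=A, to=B, msg='hello')): A:[] B:[hello]
After 2 (send(from=B, to=A, msg='resp')): A:[resp] B:[hello]
After 3 (send(from=A, to=B, msg='stop')): A:[resp] B:[hello,stop]
After 4 (send(from=A, to=B, msg='done')): A:[resp] B:[hello,stop,done]
After 5 (process(B)): A:[resp] B:[stop,done]
After 6 (send(from=B, to=A, msg='pong')): A:[resp,pong] B:[stop,done]
After 7 (send(from=A, to=B, msg='tick')): A:[resp,pong] B:[stop,done,tick]
After 8 (send(from=A, to=B, msg='data')): A:[resp,pong] B:[stop,done,tick,data]
After 9 (process(A)): A:[pong] B:[stop,done,tick,data]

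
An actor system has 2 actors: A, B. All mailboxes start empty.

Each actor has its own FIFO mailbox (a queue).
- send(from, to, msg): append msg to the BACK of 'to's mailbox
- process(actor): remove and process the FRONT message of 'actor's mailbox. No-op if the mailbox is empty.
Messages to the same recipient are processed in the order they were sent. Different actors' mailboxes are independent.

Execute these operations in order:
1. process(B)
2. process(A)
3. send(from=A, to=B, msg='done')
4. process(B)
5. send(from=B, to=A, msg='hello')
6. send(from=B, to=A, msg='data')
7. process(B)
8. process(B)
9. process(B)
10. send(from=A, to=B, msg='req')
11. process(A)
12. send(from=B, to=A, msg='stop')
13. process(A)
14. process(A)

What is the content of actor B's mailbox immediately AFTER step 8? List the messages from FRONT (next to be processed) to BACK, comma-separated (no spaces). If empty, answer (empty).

After 1 (process(B)): A:[] B:[]
After 2 (process(A)): A:[] B:[]
After 3 (send(from=A, to=B, msg='done')): A:[] B:[done]
After 4 (process(B)): A:[] B:[]
After 5 (send(from=B, to=A, msg='hello')): A:[hello] B:[]
After 6 (send(from=B, to=A, msg='data')): A:[hello,data] B:[]
After 7 (process(B)): A:[hello,data] B:[]
After 8 (process(B)): A:[hello,data] B:[]

(empty)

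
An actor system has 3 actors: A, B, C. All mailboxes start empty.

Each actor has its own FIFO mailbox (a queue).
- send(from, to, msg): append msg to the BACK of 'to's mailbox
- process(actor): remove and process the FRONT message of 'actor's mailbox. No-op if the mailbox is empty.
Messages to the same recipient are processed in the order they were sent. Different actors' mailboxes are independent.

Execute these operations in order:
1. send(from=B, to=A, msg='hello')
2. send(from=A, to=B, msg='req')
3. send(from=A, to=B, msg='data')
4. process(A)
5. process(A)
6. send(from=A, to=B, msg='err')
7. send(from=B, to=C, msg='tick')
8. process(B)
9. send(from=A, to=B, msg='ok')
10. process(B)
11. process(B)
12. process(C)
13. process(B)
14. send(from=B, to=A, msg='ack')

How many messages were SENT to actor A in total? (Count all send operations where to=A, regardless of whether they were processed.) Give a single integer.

Answer: 2

Derivation:
After 1 (send(from=B, to=A, msg='hello')): A:[hello] B:[] C:[]
After 2 (send(from=A, to=B, msg='req')): A:[hello] B:[req] C:[]
After 3 (send(from=A, to=B, msg='data')): A:[hello] B:[req,data] C:[]
After 4 (process(A)): A:[] B:[req,data] C:[]
After 5 (process(A)): A:[] B:[req,data] C:[]
After 6 (send(from=A, to=B, msg='err')): A:[] B:[req,data,err] C:[]
After 7 (send(from=B, to=C, msg='tick')): A:[] B:[req,data,err] C:[tick]
After 8 (process(B)): A:[] B:[data,err] C:[tick]
After 9 (send(from=A, to=B, msg='ok')): A:[] B:[data,err,ok] C:[tick]
After 10 (process(B)): A:[] B:[err,ok] C:[tick]
After 11 (process(B)): A:[] B:[ok] C:[tick]
After 12 (process(C)): A:[] B:[ok] C:[]
After 13 (process(B)): A:[] B:[] C:[]
After 14 (send(from=B, to=A, msg='ack')): A:[ack] B:[] C:[]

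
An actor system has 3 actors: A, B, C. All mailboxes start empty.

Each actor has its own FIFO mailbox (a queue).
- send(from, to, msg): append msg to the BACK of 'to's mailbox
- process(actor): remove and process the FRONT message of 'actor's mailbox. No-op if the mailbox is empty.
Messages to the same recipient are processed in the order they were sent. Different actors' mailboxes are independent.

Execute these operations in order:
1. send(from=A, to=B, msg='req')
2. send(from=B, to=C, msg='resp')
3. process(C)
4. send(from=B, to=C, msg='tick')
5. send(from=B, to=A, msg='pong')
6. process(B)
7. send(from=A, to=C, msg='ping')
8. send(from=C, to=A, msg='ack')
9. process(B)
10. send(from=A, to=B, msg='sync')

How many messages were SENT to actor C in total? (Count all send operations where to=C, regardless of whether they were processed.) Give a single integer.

Answer: 3

Derivation:
After 1 (send(from=A, to=B, msg='req')): A:[] B:[req] C:[]
After 2 (send(from=B, to=C, msg='resp')): A:[] B:[req] C:[resp]
After 3 (process(C)): A:[] B:[req] C:[]
After 4 (send(from=B, to=C, msg='tick')): A:[] B:[req] C:[tick]
After 5 (send(from=B, to=A, msg='pong')): A:[pong] B:[req] C:[tick]
After 6 (process(B)): A:[pong] B:[] C:[tick]
After 7 (send(from=A, to=C, msg='ping')): A:[pong] B:[] C:[tick,ping]
After 8 (send(from=C, to=A, msg='ack')): A:[pong,ack] B:[] C:[tick,ping]
After 9 (process(B)): A:[pong,ack] B:[] C:[tick,ping]
After 10 (send(from=A, to=B, msg='sync')): A:[pong,ack] B:[sync] C:[tick,ping]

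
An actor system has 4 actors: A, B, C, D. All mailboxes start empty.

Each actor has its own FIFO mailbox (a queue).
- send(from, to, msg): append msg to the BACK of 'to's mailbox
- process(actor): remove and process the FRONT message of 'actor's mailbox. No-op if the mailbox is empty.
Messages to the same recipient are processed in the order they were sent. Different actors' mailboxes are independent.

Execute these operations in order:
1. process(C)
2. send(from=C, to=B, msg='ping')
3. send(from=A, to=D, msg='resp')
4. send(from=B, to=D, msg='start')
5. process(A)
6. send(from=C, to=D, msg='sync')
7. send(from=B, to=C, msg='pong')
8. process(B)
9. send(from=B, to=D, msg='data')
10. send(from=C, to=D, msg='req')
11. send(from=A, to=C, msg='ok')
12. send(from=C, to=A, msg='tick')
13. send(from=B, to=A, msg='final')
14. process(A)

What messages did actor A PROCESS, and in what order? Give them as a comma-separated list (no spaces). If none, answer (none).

Answer: tick

Derivation:
After 1 (process(C)): A:[] B:[] C:[] D:[]
After 2 (send(from=C, to=B, msg='ping')): A:[] B:[ping] C:[] D:[]
After 3 (send(from=A, to=D, msg='resp')): A:[] B:[ping] C:[] D:[resp]
After 4 (send(from=B, to=D, msg='start')): A:[] B:[ping] C:[] D:[resp,start]
After 5 (process(A)): A:[] B:[ping] C:[] D:[resp,start]
After 6 (send(from=C, to=D, msg='sync')): A:[] B:[ping] C:[] D:[resp,start,sync]
After 7 (send(from=B, to=C, msg='pong')): A:[] B:[ping] C:[pong] D:[resp,start,sync]
After 8 (process(B)): A:[] B:[] C:[pong] D:[resp,start,sync]
After 9 (send(from=B, to=D, msg='data')): A:[] B:[] C:[pong] D:[resp,start,sync,data]
After 10 (send(from=C, to=D, msg='req')): A:[] B:[] C:[pong] D:[resp,start,sync,data,req]
After 11 (send(from=A, to=C, msg='ok')): A:[] B:[] C:[pong,ok] D:[resp,start,sync,data,req]
After 12 (send(from=C, to=A, msg='tick')): A:[tick] B:[] C:[pong,ok] D:[resp,start,sync,data,req]
After 13 (send(from=B, to=A, msg='final')): A:[tick,final] B:[] C:[pong,ok] D:[resp,start,sync,data,req]
After 14 (process(A)): A:[final] B:[] C:[pong,ok] D:[resp,start,sync,data,req]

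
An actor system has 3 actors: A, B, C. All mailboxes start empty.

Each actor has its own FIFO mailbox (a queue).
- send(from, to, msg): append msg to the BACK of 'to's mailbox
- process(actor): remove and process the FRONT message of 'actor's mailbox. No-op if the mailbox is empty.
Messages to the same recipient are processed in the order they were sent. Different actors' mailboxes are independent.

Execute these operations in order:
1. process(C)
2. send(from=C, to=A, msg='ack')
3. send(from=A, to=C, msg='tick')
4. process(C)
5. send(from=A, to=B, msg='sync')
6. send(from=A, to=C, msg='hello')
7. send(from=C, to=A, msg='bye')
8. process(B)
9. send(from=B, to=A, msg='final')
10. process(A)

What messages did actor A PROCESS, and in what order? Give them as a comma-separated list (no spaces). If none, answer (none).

After 1 (process(C)): A:[] B:[] C:[]
After 2 (send(from=C, to=A, msg='ack')): A:[ack] B:[] C:[]
After 3 (send(from=A, to=C, msg='tick')): A:[ack] B:[] C:[tick]
After 4 (process(C)): A:[ack] B:[] C:[]
After 5 (send(from=A, to=B, msg='sync')): A:[ack] B:[sync] C:[]
After 6 (send(from=A, to=C, msg='hello')): A:[ack] B:[sync] C:[hello]
After 7 (send(from=C, to=A, msg='bye')): A:[ack,bye] B:[sync] C:[hello]
After 8 (process(B)): A:[ack,bye] B:[] C:[hello]
After 9 (send(from=B, to=A, msg='final')): A:[ack,bye,final] B:[] C:[hello]
After 10 (process(A)): A:[bye,final] B:[] C:[hello]

Answer: ack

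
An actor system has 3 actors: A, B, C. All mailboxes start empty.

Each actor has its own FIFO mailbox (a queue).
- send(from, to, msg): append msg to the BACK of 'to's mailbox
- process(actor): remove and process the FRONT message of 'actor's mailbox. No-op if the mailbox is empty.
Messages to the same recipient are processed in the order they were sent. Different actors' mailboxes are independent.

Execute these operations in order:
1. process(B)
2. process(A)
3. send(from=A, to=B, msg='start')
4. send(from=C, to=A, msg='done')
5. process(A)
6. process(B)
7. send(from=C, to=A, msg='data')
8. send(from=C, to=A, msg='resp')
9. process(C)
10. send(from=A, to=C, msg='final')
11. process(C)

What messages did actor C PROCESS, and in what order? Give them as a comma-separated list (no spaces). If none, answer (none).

Answer: final

Derivation:
After 1 (process(B)): A:[] B:[] C:[]
After 2 (process(A)): A:[] B:[] C:[]
After 3 (send(from=A, to=B, msg='start')): A:[] B:[start] C:[]
After 4 (send(from=C, to=A, msg='done')): A:[done] B:[start] C:[]
After 5 (process(A)): A:[] B:[start] C:[]
After 6 (process(B)): A:[] B:[] C:[]
After 7 (send(from=C, to=A, msg='data')): A:[data] B:[] C:[]
After 8 (send(from=C, to=A, msg='resp')): A:[data,resp] B:[] C:[]
After 9 (process(C)): A:[data,resp] B:[] C:[]
After 10 (send(from=A, to=C, msg='final')): A:[data,resp] B:[] C:[final]
After 11 (process(C)): A:[data,resp] B:[] C:[]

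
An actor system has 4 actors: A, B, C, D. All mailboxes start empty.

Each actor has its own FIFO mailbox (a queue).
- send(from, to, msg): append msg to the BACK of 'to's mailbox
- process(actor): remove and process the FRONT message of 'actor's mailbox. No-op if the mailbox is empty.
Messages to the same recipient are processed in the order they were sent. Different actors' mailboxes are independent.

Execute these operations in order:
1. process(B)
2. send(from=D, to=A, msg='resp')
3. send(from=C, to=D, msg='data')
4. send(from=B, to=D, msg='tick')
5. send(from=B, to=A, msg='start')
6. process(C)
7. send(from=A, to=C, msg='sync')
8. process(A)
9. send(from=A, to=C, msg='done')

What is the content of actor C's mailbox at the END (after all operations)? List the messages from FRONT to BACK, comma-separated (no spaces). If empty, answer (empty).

After 1 (process(B)): A:[] B:[] C:[] D:[]
After 2 (send(from=D, to=A, msg='resp')): A:[resp] B:[] C:[] D:[]
After 3 (send(from=C, to=D, msg='data')): A:[resp] B:[] C:[] D:[data]
After 4 (send(from=B, to=D, msg='tick')): A:[resp] B:[] C:[] D:[data,tick]
After 5 (send(from=B, to=A, msg='start')): A:[resp,start] B:[] C:[] D:[data,tick]
After 6 (process(C)): A:[resp,start] B:[] C:[] D:[data,tick]
After 7 (send(from=A, to=C, msg='sync')): A:[resp,start] B:[] C:[sync] D:[data,tick]
After 8 (process(A)): A:[start] B:[] C:[sync] D:[data,tick]
After 9 (send(from=A, to=C, msg='done')): A:[start] B:[] C:[sync,done] D:[data,tick]

Answer: sync,done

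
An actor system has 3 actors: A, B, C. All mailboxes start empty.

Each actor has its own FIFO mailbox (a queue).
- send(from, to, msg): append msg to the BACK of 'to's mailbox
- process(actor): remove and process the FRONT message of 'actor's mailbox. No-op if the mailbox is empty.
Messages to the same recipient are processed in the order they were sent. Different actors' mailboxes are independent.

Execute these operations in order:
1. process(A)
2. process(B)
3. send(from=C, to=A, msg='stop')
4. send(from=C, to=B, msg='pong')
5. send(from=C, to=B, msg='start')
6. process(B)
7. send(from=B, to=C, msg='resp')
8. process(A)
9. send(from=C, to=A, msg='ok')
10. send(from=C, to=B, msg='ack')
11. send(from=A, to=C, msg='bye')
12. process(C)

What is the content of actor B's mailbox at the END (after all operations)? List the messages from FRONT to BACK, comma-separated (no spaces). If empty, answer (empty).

After 1 (process(A)): A:[] B:[] C:[]
After 2 (process(B)): A:[] B:[] C:[]
After 3 (send(from=C, to=A, msg='stop')): A:[stop] B:[] C:[]
After 4 (send(from=C, to=B, msg='pong')): A:[stop] B:[pong] C:[]
After 5 (send(from=C, to=B, msg='start')): A:[stop] B:[pong,start] C:[]
After 6 (process(B)): A:[stop] B:[start] C:[]
After 7 (send(from=B, to=C, msg='resp')): A:[stop] B:[start] C:[resp]
After 8 (process(A)): A:[] B:[start] C:[resp]
After 9 (send(from=C, to=A, msg='ok')): A:[ok] B:[start] C:[resp]
After 10 (send(from=C, to=B, msg='ack')): A:[ok] B:[start,ack] C:[resp]
After 11 (send(from=A, to=C, msg='bye')): A:[ok] B:[start,ack] C:[resp,bye]
After 12 (process(C)): A:[ok] B:[start,ack] C:[bye]

Answer: start,ack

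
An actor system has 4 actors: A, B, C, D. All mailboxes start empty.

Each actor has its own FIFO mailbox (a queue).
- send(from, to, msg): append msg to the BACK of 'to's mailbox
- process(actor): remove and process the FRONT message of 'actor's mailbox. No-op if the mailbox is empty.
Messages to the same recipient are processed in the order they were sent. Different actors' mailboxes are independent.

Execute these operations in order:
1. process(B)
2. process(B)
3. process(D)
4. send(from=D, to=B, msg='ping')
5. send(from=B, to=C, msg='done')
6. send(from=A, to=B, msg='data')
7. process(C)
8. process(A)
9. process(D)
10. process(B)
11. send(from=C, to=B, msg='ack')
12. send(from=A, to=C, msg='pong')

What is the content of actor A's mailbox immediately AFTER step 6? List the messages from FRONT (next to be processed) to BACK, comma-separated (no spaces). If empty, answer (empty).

After 1 (process(B)): A:[] B:[] C:[] D:[]
After 2 (process(B)): A:[] B:[] C:[] D:[]
After 3 (process(D)): A:[] B:[] C:[] D:[]
After 4 (send(from=D, to=B, msg='ping')): A:[] B:[ping] C:[] D:[]
After 5 (send(from=B, to=C, msg='done')): A:[] B:[ping] C:[done] D:[]
After 6 (send(from=A, to=B, msg='data')): A:[] B:[ping,data] C:[done] D:[]

(empty)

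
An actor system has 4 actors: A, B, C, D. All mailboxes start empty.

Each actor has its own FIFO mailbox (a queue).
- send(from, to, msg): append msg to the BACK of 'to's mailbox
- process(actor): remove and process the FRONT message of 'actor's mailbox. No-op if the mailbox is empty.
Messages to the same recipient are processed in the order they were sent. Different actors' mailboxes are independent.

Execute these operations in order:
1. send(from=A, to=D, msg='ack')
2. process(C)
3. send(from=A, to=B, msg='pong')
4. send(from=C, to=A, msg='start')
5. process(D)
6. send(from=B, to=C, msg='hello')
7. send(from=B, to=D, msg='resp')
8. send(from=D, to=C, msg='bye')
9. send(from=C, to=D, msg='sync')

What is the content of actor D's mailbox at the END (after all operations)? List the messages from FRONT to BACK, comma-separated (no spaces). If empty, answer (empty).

After 1 (send(from=A, to=D, msg='ack')): A:[] B:[] C:[] D:[ack]
After 2 (process(C)): A:[] B:[] C:[] D:[ack]
After 3 (send(from=A, to=B, msg='pong')): A:[] B:[pong] C:[] D:[ack]
After 4 (send(from=C, to=A, msg='start')): A:[start] B:[pong] C:[] D:[ack]
After 5 (process(D)): A:[start] B:[pong] C:[] D:[]
After 6 (send(from=B, to=C, msg='hello')): A:[start] B:[pong] C:[hello] D:[]
After 7 (send(from=B, to=D, msg='resp')): A:[start] B:[pong] C:[hello] D:[resp]
After 8 (send(from=D, to=C, msg='bye')): A:[start] B:[pong] C:[hello,bye] D:[resp]
After 9 (send(from=C, to=D, msg='sync')): A:[start] B:[pong] C:[hello,bye] D:[resp,sync]

Answer: resp,sync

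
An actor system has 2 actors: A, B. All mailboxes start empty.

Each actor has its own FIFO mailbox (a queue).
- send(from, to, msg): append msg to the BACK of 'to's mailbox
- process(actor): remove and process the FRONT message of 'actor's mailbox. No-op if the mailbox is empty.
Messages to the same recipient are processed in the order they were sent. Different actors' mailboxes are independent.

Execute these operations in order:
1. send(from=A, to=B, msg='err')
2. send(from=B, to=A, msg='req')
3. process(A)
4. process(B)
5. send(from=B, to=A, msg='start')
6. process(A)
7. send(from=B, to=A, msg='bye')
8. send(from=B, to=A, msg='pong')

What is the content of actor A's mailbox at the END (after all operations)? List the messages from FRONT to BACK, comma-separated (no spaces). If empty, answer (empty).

After 1 (send(from=A, to=B, msg='err')): A:[] B:[err]
After 2 (send(from=B, to=A, msg='req')): A:[req] B:[err]
After 3 (process(A)): A:[] B:[err]
After 4 (process(B)): A:[] B:[]
After 5 (send(from=B, to=A, msg='start')): A:[start] B:[]
After 6 (process(A)): A:[] B:[]
After 7 (send(from=B, to=A, msg='bye')): A:[bye] B:[]
After 8 (send(from=B, to=A, msg='pong')): A:[bye,pong] B:[]

Answer: bye,pong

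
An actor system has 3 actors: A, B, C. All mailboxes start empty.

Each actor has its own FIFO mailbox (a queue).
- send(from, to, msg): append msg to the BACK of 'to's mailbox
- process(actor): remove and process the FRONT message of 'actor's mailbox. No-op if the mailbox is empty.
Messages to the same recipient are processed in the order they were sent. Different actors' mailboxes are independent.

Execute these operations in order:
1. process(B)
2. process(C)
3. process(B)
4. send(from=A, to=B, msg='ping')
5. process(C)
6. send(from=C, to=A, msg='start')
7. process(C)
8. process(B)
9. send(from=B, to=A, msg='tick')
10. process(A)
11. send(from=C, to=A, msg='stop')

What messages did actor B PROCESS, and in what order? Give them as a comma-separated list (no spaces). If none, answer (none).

Answer: ping

Derivation:
After 1 (process(B)): A:[] B:[] C:[]
After 2 (process(C)): A:[] B:[] C:[]
After 3 (process(B)): A:[] B:[] C:[]
After 4 (send(from=A, to=B, msg='ping')): A:[] B:[ping] C:[]
After 5 (process(C)): A:[] B:[ping] C:[]
After 6 (send(from=C, to=A, msg='start')): A:[start] B:[ping] C:[]
After 7 (process(C)): A:[start] B:[ping] C:[]
After 8 (process(B)): A:[start] B:[] C:[]
After 9 (send(from=B, to=A, msg='tick')): A:[start,tick] B:[] C:[]
After 10 (process(A)): A:[tick] B:[] C:[]
After 11 (send(from=C, to=A, msg='stop')): A:[tick,stop] B:[] C:[]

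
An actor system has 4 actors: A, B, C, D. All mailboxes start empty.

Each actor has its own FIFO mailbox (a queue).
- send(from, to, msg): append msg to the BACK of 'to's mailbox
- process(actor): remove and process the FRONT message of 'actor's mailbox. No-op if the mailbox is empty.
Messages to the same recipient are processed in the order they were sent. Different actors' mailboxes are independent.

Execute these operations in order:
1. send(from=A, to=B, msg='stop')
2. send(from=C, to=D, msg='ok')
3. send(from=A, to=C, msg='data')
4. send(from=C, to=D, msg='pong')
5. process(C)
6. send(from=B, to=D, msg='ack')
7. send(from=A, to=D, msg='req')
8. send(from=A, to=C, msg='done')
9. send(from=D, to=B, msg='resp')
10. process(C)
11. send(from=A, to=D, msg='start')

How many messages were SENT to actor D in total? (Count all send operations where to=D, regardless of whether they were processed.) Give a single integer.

After 1 (send(from=A, to=B, msg='stop')): A:[] B:[stop] C:[] D:[]
After 2 (send(from=C, to=D, msg='ok')): A:[] B:[stop] C:[] D:[ok]
After 3 (send(from=A, to=C, msg='data')): A:[] B:[stop] C:[data] D:[ok]
After 4 (send(from=C, to=D, msg='pong')): A:[] B:[stop] C:[data] D:[ok,pong]
After 5 (process(C)): A:[] B:[stop] C:[] D:[ok,pong]
After 6 (send(from=B, to=D, msg='ack')): A:[] B:[stop] C:[] D:[ok,pong,ack]
After 7 (send(from=A, to=D, msg='req')): A:[] B:[stop] C:[] D:[ok,pong,ack,req]
After 8 (send(from=A, to=C, msg='done')): A:[] B:[stop] C:[done] D:[ok,pong,ack,req]
After 9 (send(from=D, to=B, msg='resp')): A:[] B:[stop,resp] C:[done] D:[ok,pong,ack,req]
After 10 (process(C)): A:[] B:[stop,resp] C:[] D:[ok,pong,ack,req]
After 11 (send(from=A, to=D, msg='start')): A:[] B:[stop,resp] C:[] D:[ok,pong,ack,req,start]

Answer: 5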